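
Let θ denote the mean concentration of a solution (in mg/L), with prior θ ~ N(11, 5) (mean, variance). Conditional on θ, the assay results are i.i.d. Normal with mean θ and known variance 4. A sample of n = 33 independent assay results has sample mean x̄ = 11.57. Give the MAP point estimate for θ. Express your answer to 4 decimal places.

n = 33, x̄ = 11.57.
For a Normal prior and Normal likelihood with known variance, the posterior is Normal; its mode equals its mean, the precision-weighted average.
Prior precision 1/σ₀² = 1/5 = 0.2; data precision n/σ² = 33/4 = 8.25.
θ̂ = (0.2·11 + 8.25·11.57) / (0.2 + 8.25) = 97.6525/8.45 = 39061/3380 ≈ 11.5565.

θ̂_MAP = 11.5565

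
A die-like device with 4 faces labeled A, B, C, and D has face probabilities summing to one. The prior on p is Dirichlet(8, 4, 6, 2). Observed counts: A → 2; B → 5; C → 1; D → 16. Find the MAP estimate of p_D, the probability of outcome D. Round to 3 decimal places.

MAP estimate of p_D = 0.425

The posterior is Dirichlet(αᵢ + nᵢ) = Dirichlet(10, 9, 7, 18).
For a Dirichlet(a₁,…,a_K) with all aᵢ > 1, the mode has j-th component (aⱼ − 1)/(Σaᵢ − K).
Here Σaᵢ = 44 and K = 4, so p_D = (18 − 1)/(44 − 4) = 17/40 ≈ 0.425.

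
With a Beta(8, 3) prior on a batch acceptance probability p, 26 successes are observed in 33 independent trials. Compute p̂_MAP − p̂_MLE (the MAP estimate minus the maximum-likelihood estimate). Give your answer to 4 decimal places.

Posterior is Beta(34, 10); MAP = (34−1)/(44−2) = 33/42 ≈ 0.78571.
MLE ignores the prior: p̂_MLE = k/n = 26/33 ≈ 0.78788.
Difference = 33/42 − 26/33 = -1/462 ≈ -0.0022.

MAP − MLE = -0.0022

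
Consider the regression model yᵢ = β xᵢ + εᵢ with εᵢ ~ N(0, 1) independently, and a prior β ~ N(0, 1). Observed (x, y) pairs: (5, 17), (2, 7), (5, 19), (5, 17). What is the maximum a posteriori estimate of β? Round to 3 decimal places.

β̂_MAP = 3.488

log p(β | y) = −Σ(yᵢ − βxᵢ)²/(2·1) − β²/(2·1) + const.
Setting the derivative to zero: Σxᵢ(yᵢ − βxᵢ)/1 − β/1 = 0, so β = Σxᵢyᵢ / (Σxᵢ² + σ²/τ²).
Σxᵢyᵢ = 5·17 + 2·7 + 5·19 + 5·17 = 279; Σxᵢ² = 79; σ²/τ² = 1.
β̂_MAP = 279 / (79 + 1) = 279/80 ≈ 3.488.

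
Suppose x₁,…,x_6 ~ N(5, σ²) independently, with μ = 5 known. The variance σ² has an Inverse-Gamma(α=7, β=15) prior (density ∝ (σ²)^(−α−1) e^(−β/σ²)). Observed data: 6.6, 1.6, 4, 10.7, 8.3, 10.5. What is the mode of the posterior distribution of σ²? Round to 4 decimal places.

Sum of squared deviations about the known mean: SS = (6.6−5)² + (1.6−5)² + (4−5)² + (10.7−5)² + (8.3−5)² + (10.5−5)² = 88.75.
The Normal likelihood contributes (σ²)^(−n/2) exp(−SS/(2σ²)), so the posterior is Inverse-Gamma(α + n/2, β + SS/2) = Inverse-Gamma(10, 59.375).
The mode of Inverse-Gamma(a, b) is b/(a+1) = 59.375/11 ≈ 5.3977.

σ̂²_MAP = 5.3977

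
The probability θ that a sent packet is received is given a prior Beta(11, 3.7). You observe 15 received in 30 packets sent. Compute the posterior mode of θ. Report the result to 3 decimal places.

Prior: Beta(11, 3.7).
Data: 15 successes in 30 trials. The binomial likelihood contributes θ^15(1−θ)^15, so the posterior is Beta(11+15, 3.7+15) = Beta(26, 18.7).
For Beta(a, b) with a, b > 1 the mode is (a−1)/(a+b−2) = 25/42.7 ≈ 0.585.

θ̂_MAP = 0.585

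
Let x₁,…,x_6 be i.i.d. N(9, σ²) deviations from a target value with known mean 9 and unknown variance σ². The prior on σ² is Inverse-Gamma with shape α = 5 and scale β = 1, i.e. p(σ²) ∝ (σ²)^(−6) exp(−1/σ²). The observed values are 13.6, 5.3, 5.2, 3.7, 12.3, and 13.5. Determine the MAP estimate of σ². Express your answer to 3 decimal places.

Sum of squared deviations about the known mean: SS = (13.6−9)² + (5.3−9)² + (5.2−9)² + (3.7−9)² + (12.3−9)² + (13.5−9)² = 108.52.
The Normal likelihood contributes (σ²)^(−n/2) exp(−SS/(2σ²)), so the posterior is Inverse-Gamma(α + n/2, β + SS/2) = Inverse-Gamma(8, 55.26).
The mode of Inverse-Gamma(a, b) is b/(a+1) = 55.26/9 ≈ 6.140.

σ̂²_MAP = 6.140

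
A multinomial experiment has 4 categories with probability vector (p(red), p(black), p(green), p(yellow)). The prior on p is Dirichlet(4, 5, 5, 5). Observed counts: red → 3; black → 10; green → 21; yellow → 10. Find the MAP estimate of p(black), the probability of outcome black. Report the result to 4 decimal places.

The posterior is Dirichlet(αᵢ + nᵢ) = Dirichlet(7, 15, 26, 15).
For a Dirichlet(a₁,…,a_K) with all aᵢ > 1, the mode has j-th component (aⱼ − 1)/(Σaᵢ − K).
Here Σaᵢ = 63 and K = 4, so p(black) = (15 − 1)/(63 − 4) = 14/59 ≈ 0.2373.

MAP estimate of p(black) = 0.2373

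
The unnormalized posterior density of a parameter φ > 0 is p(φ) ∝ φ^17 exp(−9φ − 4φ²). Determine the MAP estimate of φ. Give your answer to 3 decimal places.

ℓ'(φ) = 17/φ − 9 − 8φ. Setting this to zero and multiplying by φ: 8φ² + 9φ − 17 = 0.
φ = (−9 + √(9² + 4·8·17)) / (2·8) = (−9 + √625) / 16 = (−9 + 25)/16 = 1.
ℓ''(φ) = −17/φ² − 8 < 0, confirming a maximum.

φ̂_MAP = 1.000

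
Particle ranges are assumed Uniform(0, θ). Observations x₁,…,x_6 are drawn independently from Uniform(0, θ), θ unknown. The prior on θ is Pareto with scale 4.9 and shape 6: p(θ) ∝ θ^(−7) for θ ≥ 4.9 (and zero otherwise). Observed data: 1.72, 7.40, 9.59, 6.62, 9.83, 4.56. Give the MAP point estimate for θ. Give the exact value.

The Uniform(0, θ) likelihood is θ^(−n) for θ ≥ max(xᵢ), zero otherwise. Here max(xᵢ) = 9.83.
Posterior ∝ θ^(−7) · θ^(−6) = θ^(−13) on θ ≥ max(4.9, 9.83) = 9.83.
This density is strictly decreasing in θ, so the posterior mode lies at the lower boundary of the support.

θ̂_MAP = 9.83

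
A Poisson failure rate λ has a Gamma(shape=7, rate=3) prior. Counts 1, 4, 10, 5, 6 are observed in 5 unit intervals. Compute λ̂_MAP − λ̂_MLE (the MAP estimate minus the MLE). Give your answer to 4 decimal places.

Σxᵢ = 26. Posterior is Gamma(33, 8); MAP = (33−1)/8 = 32/8 ≈ 4.00000.
MLE = x̄ = 26/5 ≈ 5.20000.
Difference = 32/8 − 26/5 = -6/5 ≈ -1.2000.

MAP − MLE = -1.2000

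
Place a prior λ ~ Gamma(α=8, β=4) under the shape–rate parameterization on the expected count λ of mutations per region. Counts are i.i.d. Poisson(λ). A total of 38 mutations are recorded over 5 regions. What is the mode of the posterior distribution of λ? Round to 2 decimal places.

Σxᵢ = 38, n = 5.
Posterior ∝ λ^7e^(−4λ) · λ^38e^(−5λ) = λ^45e^(−9λ), i.e. Gamma(shape=46, rate=9).
The mode of a Gamma(a, b) with a ≥ 1 (shape–rate) is (a−1)/b = 45/9 ≈ 5.00.

λ̂_MAP = 5.00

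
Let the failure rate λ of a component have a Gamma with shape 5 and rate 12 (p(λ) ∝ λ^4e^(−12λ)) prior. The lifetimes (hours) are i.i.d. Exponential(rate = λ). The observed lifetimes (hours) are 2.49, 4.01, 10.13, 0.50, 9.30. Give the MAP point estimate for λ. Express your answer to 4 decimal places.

The Exponential(rate=λ) likelihood is ∝ λ^n e^(−λΣtᵢ). Here n = 5 and Σtᵢ = 2.49 + 4.01 + 10.13 + 0.50 + 9.30 = 26.43.
Posterior ∝ λ^4e^(−12λ) · λ^5e^(−26.43λ) = λ^9e^(−38.43λ), i.e. Gamma(10, 38.43).
Mode = (a−1)/b = 9/38.43 ≈ 0.2342.

λ̂_MAP = 0.2342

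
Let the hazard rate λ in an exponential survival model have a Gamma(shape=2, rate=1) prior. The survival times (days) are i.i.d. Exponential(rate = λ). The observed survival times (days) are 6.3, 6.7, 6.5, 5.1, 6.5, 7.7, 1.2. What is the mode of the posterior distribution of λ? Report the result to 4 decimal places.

λ̂_MAP = 0.1951

The Exponential(rate=λ) likelihood is ∝ λ^n e^(−λΣtᵢ). Here n = 7 and Σtᵢ = 6.3 + 6.7 + 6.5 + 5.1 + 6.5 + 7.7 + 1.2 = 40.
Posterior ∝ λe^(−1λ) · λ^7e^(−40λ) = λ^8e^(−41λ), i.e. Gamma(9, 41).
Mode = (a−1)/b = 8/41 ≈ 0.1951.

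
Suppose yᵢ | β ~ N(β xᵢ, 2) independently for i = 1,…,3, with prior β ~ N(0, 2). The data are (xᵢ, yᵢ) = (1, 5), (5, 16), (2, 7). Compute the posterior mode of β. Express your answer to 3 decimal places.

log p(β | y) = −Σ(yᵢ − βxᵢ)²/(2·2) − β²/(2·2) + const.
Setting the derivative to zero: Σxᵢ(yᵢ − βxᵢ)/2 − β/2 = 0, so β = Σxᵢyᵢ / (Σxᵢ² + σ²/τ²).
Σxᵢyᵢ = 1·5 + 5·16 + 2·7 = 99; Σxᵢ² = 30; σ²/τ² = 1.
β̂_MAP = 99 / (30 + 1) = 99/31 ≈ 3.194.

β̂_MAP = 3.194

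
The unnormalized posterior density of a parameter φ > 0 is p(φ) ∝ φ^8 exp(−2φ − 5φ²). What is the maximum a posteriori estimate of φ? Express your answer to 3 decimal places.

ℓ'(φ) = 8/φ − 2 − 10φ. Setting this to zero and multiplying by φ: 10φ² + 2φ − 8 = 0.
φ = (−2 + √(2² + 4·10·8)) / (2·10) = (−2 + √324) / 20 = (−2 + 18)/20 = 4/5.
ℓ''(φ) = −8/φ² − 10 < 0, confirming a maximum.

φ̂_MAP = 0.800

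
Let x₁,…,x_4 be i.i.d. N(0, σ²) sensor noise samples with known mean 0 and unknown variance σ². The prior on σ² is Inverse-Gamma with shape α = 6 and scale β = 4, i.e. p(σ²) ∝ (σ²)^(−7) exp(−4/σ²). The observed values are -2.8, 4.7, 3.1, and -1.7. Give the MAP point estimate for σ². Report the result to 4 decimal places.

Sum of squared deviations about the known mean: SS = (-2.8−0)² + (4.7−0)² + (3.1−0)² + (-1.7−0)² = 42.43.
The Normal likelihood contributes (σ²)^(−n/2) exp(−SS/(2σ²)), so the posterior is Inverse-Gamma(α + n/2, β + SS/2) = Inverse-Gamma(8, 25.215).
The mode of Inverse-Gamma(a, b) is b/(a+1) = 25.215/9 ≈ 2.8017.

σ̂²_MAP = 2.8017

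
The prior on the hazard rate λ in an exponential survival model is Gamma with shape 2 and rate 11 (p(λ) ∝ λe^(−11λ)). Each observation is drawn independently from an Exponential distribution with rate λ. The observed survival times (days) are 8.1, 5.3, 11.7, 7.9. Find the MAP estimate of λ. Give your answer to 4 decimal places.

The Exponential(rate=λ) likelihood is ∝ λ^n e^(−λΣtᵢ). Here n = 4 and Σtᵢ = 8.1 + 5.3 + 11.7 + 7.9 = 33.
Posterior ∝ λe^(−11λ) · λ^4e^(−33λ) = λ^5e^(−44λ), i.e. Gamma(6, 44).
Mode = (a−1)/b = 5/44 ≈ 0.1136.

λ̂_MAP = 0.1136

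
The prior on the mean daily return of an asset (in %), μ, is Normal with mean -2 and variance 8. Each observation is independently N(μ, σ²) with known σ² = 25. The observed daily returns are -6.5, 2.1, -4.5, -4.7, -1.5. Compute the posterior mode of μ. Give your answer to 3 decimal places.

μ̂_MAP = -2.628

n = 5; x̄ = ((-6.5) + 2.1 + (-4.5) + (-4.7) + (-1.5))/5 = -15.1/5 = -3.02.
For a Normal prior and Normal likelihood with known variance, the posterior is Normal; its mode equals its mean, the precision-weighted average.
Prior precision 1/σ₀² = 1/8 = 0.125; data precision n/σ² = 5/25 = 0.2.
μ̂ = (0.125·(-2) + 0.2·(-3.02)) / (0.125 + 0.2) = (-0.854)/0.325 = -854/325 ≈ -2.628.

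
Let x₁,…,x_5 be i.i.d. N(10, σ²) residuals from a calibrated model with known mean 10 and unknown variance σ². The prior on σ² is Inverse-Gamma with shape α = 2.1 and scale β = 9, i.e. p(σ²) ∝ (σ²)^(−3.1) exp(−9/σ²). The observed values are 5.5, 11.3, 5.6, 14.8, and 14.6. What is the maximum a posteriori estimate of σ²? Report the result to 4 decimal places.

Sum of squared deviations about the known mean: SS = (5.5−10)² + (11.3−10)² + (5.6−10)² + (14.8−10)² + (14.6−10)² = 85.5.
The Normal likelihood contributes (σ²)^(−n/2) exp(−SS/(2σ²)), so the posterior is Inverse-Gamma(α + n/2, β + SS/2) = Inverse-Gamma(4.6, 51.75).
The mode of Inverse-Gamma(a, b) is b/(a+1) = 51.75/5.6 ≈ 9.2411.

σ̂²_MAP = 9.2411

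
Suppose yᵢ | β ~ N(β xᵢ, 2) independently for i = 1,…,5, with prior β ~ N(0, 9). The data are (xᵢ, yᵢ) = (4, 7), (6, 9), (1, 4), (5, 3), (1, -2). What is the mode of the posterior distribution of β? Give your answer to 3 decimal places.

β̂_MAP = 1.250

log p(β | y) = −Σ(yᵢ − βxᵢ)²/(2·2) − β²/(2·9) + const.
Setting the derivative to zero: Σxᵢ(yᵢ − βxᵢ)/2 − β/9 = 0, so β = Σxᵢyᵢ / (Σxᵢ² + σ²/τ²).
Σxᵢyᵢ = 4·7 + 6·9 + 1·4 + 5·3 + 1·(-2) = 99; Σxᵢ² = 79; σ²/τ² = 2/9.
β̂_MAP = 99 / (79 + 2/9) = 99/(713/9) = 891/713 ≈ 1.250.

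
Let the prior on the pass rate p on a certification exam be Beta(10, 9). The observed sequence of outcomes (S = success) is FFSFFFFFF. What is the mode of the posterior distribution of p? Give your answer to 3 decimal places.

p̂_MAP = 0.385

Prior: Beta(10, 9).
Data: 1 success in 9 trials (from the sequence). The binomial likelihood contributes p(1−p)^8, so the posterior is Beta(10+1, 9+8) = Beta(11, 17).
For Beta(a, b) with a, b > 1 the mode is (a−1)/(a+b−2) = 10/26 ≈ 0.385.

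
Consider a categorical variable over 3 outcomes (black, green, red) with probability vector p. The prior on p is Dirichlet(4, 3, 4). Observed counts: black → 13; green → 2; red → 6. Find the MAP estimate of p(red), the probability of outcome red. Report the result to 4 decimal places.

The posterior is Dirichlet(αᵢ + nᵢ) = Dirichlet(17, 5, 10).
For a Dirichlet(a₁,…,a_K) with all aᵢ > 1, the mode has j-th component (aⱼ − 1)/(Σaᵢ − K).
Here Σaᵢ = 32 and K = 3, so p(red) = (10 − 1)/(32 − 3) = 9/29 ≈ 0.3103.

MAP estimate of p(red) = 0.3103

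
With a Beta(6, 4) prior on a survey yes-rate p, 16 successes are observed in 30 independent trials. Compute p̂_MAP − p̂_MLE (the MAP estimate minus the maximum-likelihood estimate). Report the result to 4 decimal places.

Posterior is Beta(22, 18); MAP = (22−1)/(40−2) = 21/38 ≈ 0.55263.
MLE ignores the prior: p̂_MLE = k/n = 16/30 ≈ 0.53333.
Difference = 21/38 − 16/30 = 11/570 ≈ 0.0193.

MAP − MLE = 0.0193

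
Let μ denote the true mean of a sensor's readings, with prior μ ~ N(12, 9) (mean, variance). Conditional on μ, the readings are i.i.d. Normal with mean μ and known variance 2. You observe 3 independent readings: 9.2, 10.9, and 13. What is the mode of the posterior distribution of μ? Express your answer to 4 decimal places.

n = 3; x̄ = (9.2 + 10.9 + 13)/3 = 33.1/3 = 331/30 ≈ 11.0333.
For a Normal prior and Normal likelihood with known variance, the posterior is Normal; its mode equals its mean, the precision-weighted average.
Prior precision 1/σ₀² = 1/9; data precision n/σ² = 3/2 = 1.5.
μ̂ = ((1/9)·12 + 1.5·(331/30)) / (1/9 + 1.5) = (1073/60)/(29/18) = 11.1000.

μ̂_MAP = 11.1000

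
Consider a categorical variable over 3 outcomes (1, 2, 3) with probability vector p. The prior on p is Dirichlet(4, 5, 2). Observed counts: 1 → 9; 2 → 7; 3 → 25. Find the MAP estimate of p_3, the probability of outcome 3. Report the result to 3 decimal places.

The posterior is Dirichlet(αᵢ + nᵢ) = Dirichlet(13, 12, 27).
For a Dirichlet(a₁,…,a_K) with all aᵢ > 1, the mode has j-th component (aⱼ − 1)/(Σaᵢ − K).
Here Σaᵢ = 52 and K = 3, so p_3 = (27 − 1)/(52 − 3) = 26/49 ≈ 0.531.

MAP estimate: 0.531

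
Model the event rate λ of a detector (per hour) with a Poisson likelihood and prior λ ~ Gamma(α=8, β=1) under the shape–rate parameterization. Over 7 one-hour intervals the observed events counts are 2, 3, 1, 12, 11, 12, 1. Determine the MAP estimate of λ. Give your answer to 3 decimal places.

λ̂_MAP = 6.125

Σxᵢ = 2+3+1+12+11+12+1 = 42, with n = 7.
Posterior ∝ λ^7e^(−1λ) · λ^42e^(−7λ) = λ^49e^(−8λ), i.e. Gamma(shape=50, rate=8).
The mode of a Gamma(a, b) with a ≥ 1 (shape–rate) is (a−1)/b = 49/8 ≈ 6.125.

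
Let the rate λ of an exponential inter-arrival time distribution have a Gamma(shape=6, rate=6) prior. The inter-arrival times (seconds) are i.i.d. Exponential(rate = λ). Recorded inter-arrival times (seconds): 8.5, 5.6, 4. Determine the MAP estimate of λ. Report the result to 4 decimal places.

λ̂_MAP = 0.3320

The Exponential(rate=λ) likelihood is ∝ λ^n e^(−λΣtᵢ). Here n = 3 and Σtᵢ = 8.5 + 5.6 + 4 = 18.1.
Posterior ∝ λ^5e^(−6λ) · λ^3e^(−18.1λ) = λ^8e^(−24.1λ), i.e. Gamma(9, 24.1).
Mode = (a−1)/b = 8/24.1 ≈ 0.3320.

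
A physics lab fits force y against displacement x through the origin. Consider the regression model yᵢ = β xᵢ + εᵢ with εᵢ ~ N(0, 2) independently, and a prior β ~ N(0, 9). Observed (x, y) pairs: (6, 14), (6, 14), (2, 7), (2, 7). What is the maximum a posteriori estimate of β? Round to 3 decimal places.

log p(β | y) = −Σ(yᵢ − βxᵢ)²/(2·2) − β²/(2·9) + const.
Setting the derivative to zero: Σxᵢ(yᵢ − βxᵢ)/2 − β/9 = 0, so β = Σxᵢyᵢ / (Σxᵢ² + σ²/τ²).
Σxᵢyᵢ = 6·14 + 6·14 + 2·7 + 2·7 = 196; Σxᵢ² = 80; σ²/τ² = 2/9.
β̂_MAP = 196 / (80 + 2/9) = 196/(722/9) = 882/361 ≈ 2.443.

β̂_MAP = 2.443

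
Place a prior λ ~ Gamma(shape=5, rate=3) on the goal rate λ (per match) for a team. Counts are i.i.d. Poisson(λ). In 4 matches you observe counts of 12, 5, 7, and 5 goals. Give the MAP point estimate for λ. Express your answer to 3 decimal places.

Σxᵢ = 12+5+7+5 = 29, with n = 4.
Posterior ∝ λ^4e^(−3λ) · λ^29e^(−4λ) = λ^33e^(−7λ), i.e. Gamma(shape=34, rate=7).
The mode of a Gamma(a, b) with a ≥ 1 (shape–rate) is (a−1)/b = 33/7 ≈ 4.714.

λ̂_MAP = 4.714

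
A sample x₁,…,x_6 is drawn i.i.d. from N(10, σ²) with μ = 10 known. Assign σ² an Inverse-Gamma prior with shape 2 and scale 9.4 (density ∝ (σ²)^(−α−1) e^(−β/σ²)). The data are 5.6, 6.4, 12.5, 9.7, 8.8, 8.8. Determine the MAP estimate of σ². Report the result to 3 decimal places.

Sum of squared deviations about the known mean: SS = (5.6−10)² + (6.4−10)² + (12.5−10)² + (9.7−10)² + (8.8−10)² + (8.8−10)² = 41.54.
The Normal likelihood contributes (σ²)^(−n/2) exp(−SS/(2σ²)), so the posterior is Inverse-Gamma(α + n/2, β + SS/2) = Inverse-Gamma(5, 30.17).
The mode of Inverse-Gamma(a, b) is b/(a+1) = 30.17/6 ≈ 5.028.

σ̂²_MAP = 5.028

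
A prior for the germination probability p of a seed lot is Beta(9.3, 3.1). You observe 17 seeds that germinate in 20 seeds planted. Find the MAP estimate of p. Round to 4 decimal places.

Prior: Beta(9.3, 3.1).
Data: 17 successes in 20 trials. The binomial likelihood contributes p^17(1−p)^3, so the posterior is Beta(9.3+17, 3.1+3) = Beta(26.3, 6.1).
For Beta(a, b) with a, b > 1 the mode is (a−1)/(a+b−2) = 25.3/30.4 ≈ 0.8322.

p̂_MAP = 0.8322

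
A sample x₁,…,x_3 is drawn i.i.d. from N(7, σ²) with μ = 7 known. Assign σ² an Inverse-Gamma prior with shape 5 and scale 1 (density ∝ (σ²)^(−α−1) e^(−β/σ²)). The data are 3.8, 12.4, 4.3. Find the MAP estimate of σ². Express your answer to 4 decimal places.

σ̂²_MAP = 3.2460

Sum of squared deviations about the known mean: SS = (3.8−7)² + (12.4−7)² + (4.3−7)² = 46.69.
The Normal likelihood contributes (σ²)^(−n/2) exp(−SS/(2σ²)), so the posterior is Inverse-Gamma(α + n/2, β + SS/2) = Inverse-Gamma(6.5, 24.345).
The mode of Inverse-Gamma(a, b) is b/(a+1) = 24.345/7.5 ≈ 3.2460.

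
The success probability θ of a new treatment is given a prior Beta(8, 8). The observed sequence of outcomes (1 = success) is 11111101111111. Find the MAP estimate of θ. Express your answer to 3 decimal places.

Prior: Beta(8, 8).
Data: 13 successes in 14 trials (from the sequence). The binomial likelihood contributes θ^13(1−θ)^1, so the posterior is Beta(8+13, 8+1) = Beta(21, 9).
For Beta(a, b) with a, b > 1 the mode is (a−1)/(a+b−2) = 20/28 ≈ 0.714.

θ̂_MAP = 0.714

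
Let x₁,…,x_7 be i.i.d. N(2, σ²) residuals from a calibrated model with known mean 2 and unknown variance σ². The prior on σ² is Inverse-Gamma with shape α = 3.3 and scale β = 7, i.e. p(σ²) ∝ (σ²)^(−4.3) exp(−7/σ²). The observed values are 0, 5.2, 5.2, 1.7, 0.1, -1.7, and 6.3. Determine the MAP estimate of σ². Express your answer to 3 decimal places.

σ̂²_MAP = 4.767

Sum of squared deviations about the known mean: SS = (0−2)² + (5.2−2)² + (5.2−2)² + (1.7−2)² + (0.1−2)² + (-1.7−2)² + (6.3−2)² = 60.36.
The Normal likelihood contributes (σ²)^(−n/2) exp(−SS/(2σ²)), so the posterior is Inverse-Gamma(α + n/2, β + SS/2) = Inverse-Gamma(6.8, 37.18).
The mode of Inverse-Gamma(a, b) is b/(a+1) = 37.18/7.8 ≈ 4.767.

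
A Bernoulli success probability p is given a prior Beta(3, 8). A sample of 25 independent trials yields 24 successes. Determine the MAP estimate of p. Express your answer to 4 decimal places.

p̂_MAP = 0.7647

Prior: Beta(3, 8).
Data: 24 successes in 25 trials. The binomial likelihood contributes p^24(1−p)^1, so the posterior is Beta(3+24, 8+1) = Beta(27, 9).
For Beta(a, b) with a, b > 1 the mode is (a−1)/(a+b−2) = 26/34 ≈ 0.7647.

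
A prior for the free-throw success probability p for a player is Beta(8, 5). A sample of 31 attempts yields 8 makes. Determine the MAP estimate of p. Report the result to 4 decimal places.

Prior: Beta(8, 5).
Data: 8 successes in 31 trials. The binomial likelihood contributes p^8(1−p)^23, so the posterior is Beta(8+8, 5+23) = Beta(16, 28).
For Beta(a, b) with a, b > 1 the mode is (a−1)/(a+b−2) = 15/42 ≈ 0.3571.

p̂_MAP = 0.3571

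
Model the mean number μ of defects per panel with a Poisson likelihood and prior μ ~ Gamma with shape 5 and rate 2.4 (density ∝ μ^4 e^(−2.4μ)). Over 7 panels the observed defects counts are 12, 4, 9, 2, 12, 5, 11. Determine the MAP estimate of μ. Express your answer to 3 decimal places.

μ̂_MAP = 6.277

Σxᵢ = 12+4+9+2+12+5+11 = 55, with n = 7.
Posterior ∝ μ^4e^(−2.4μ) · μ^55e^(−7μ) = μ^59e^(−9.4μ), i.e. Gamma(shape=60, rate=9.4).
The mode of a Gamma(a, b) with a ≥ 1 (shape–rate) is (a−1)/b = 59/9.4 ≈ 6.277.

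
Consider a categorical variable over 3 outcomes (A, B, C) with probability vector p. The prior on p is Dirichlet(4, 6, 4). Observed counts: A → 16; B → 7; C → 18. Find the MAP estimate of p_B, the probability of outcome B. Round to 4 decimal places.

MAP estimate of p_B = 0.2308

The posterior is Dirichlet(αᵢ + nᵢ) = Dirichlet(20, 13, 22).
For a Dirichlet(a₁,…,a_K) with all aᵢ > 1, the mode has j-th component (aⱼ − 1)/(Σaᵢ − K).
Here Σaᵢ = 55 and K = 3, so p_B = (13 − 1)/(55 − 3) = 12/52 ≈ 0.2308.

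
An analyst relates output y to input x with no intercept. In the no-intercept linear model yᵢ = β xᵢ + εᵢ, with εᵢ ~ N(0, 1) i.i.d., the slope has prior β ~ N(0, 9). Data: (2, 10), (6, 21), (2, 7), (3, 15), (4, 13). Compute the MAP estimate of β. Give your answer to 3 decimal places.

β̂_MAP = 3.719

log p(β | y) = −Σ(yᵢ − βxᵢ)²/(2·1) − β²/(2·9) + const.
Setting the derivative to zero: Σxᵢ(yᵢ − βxᵢ)/1 − β/9 = 0, so β = Σxᵢyᵢ / (Σxᵢ² + σ²/τ²).
Σxᵢyᵢ = 2·10 + 6·21 + 2·7 + 3·15 + 4·13 = 257; Σxᵢ² = 69; σ²/τ² = 1/9.
β̂_MAP = 257 / (69 + 1/9) = 257/(622/9) = 2313/622 ≈ 3.719.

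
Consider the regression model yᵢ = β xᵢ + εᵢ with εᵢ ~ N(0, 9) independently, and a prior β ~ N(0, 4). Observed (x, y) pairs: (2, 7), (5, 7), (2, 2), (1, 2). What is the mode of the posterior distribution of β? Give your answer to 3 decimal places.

β̂_MAP = 1.517

log p(β | y) = −Σ(yᵢ − βxᵢ)²/(2·9) − β²/(2·4) + const.
Setting the derivative to zero: Σxᵢ(yᵢ − βxᵢ)/9 − β/4 = 0, so β = Σxᵢyᵢ / (Σxᵢ² + σ²/τ²).
Σxᵢyᵢ = 2·7 + 5·7 + 2·2 + 1·2 = 55; Σxᵢ² = 34; σ²/τ² = 2.25.
β̂_MAP = 55 / (34 + 2.25) = 55/36.25 ≈ 1.517.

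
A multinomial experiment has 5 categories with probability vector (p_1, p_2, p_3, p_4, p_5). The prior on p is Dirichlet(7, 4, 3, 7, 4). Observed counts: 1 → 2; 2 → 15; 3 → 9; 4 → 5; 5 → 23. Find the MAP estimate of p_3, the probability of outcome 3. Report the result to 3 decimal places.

MAP estimate: 0.149

The posterior is Dirichlet(αᵢ + nᵢ) = Dirichlet(9, 19, 12, 12, 27).
For a Dirichlet(a₁,…,a_K) with all aᵢ > 1, the mode has j-th component (aⱼ − 1)/(Σaᵢ − K).
Here Σaᵢ = 79 and K = 5, so p_3 = (12 − 1)/(79 − 5) = 11/74 ≈ 0.149.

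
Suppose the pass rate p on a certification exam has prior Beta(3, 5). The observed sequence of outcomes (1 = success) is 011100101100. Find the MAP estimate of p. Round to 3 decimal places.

p̂_MAP = 0.444

Prior: Beta(3, 5).
Data: 6 successes in 12 trials (from the sequence). The binomial likelihood contributes p^6(1−p)^6, so the posterior is Beta(3+6, 5+6) = Beta(9, 11).
For Beta(a, b) with a, b > 1 the mode is (a−1)/(a+b−2) = 8/18 ≈ 0.444.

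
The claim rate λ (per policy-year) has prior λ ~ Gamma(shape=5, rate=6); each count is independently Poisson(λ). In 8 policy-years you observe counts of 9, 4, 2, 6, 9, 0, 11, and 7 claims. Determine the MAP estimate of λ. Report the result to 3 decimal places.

λ̂_MAP = 3.714

Σxᵢ = 9+4+2+6+9+0+11+7 = 48, with n = 8.
Posterior ∝ λ^4e^(−6λ) · λ^48e^(−8λ) = λ^52e^(−14λ), i.e. Gamma(shape=53, rate=14).
The mode of a Gamma(a, b) with a ≥ 1 (shape–rate) is (a−1)/b = 52/14 ≈ 3.714.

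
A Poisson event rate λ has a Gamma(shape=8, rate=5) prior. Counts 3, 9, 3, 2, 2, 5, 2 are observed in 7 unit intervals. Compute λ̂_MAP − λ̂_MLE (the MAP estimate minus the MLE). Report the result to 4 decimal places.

Σxᵢ = 26. Posterior is Gamma(34, 12); MAP = (34−1)/12 = 33/12 ≈ 2.75000.
MLE = x̄ = 26/7 ≈ 3.71429.
Difference = 33/12 − 26/7 = -27/28 ≈ -0.9643.

MAP − MLE = -0.9643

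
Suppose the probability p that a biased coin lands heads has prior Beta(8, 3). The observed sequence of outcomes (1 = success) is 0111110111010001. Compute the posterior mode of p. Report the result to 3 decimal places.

p̂_MAP = 0.680

Prior: Beta(8, 3).
Data: 10 successes in 16 trials (from the sequence). The binomial likelihood contributes p^10(1−p)^6, so the posterior is Beta(8+10, 3+6) = Beta(18, 9).
For Beta(a, b) with a, b > 1 the mode is (a−1)/(a+b−2) = 17/25 ≈ 0.680.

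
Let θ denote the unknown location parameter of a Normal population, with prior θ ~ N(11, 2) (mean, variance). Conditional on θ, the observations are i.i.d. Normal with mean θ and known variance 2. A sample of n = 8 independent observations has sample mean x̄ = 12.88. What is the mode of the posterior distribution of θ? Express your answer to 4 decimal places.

n = 8, x̄ = 12.88.
For a Normal prior and Normal likelihood with known variance, the posterior is Normal; its mode equals its mean, the precision-weighted average.
Prior precision 1/σ₀² = 1/2 = 0.5; data precision n/σ² = 8/2 = 4.
θ̂ = (0.5·11 + 4·12.88) / (0.5 + 4) = 57.02/4.5 = 2851/225 ≈ 12.6711.

θ̂_MAP = 12.6711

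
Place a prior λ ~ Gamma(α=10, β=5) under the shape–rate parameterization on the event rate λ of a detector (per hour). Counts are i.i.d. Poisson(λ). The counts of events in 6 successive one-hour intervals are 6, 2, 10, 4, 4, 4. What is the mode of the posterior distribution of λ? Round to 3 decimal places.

λ̂_MAP = 3.545

Σxᵢ = 6+2+10+4+4+4 = 30, with n = 6.
Posterior ∝ λ^9e^(−5λ) · λ^30e^(−6λ) = λ^39e^(−11λ), i.e. Gamma(shape=40, rate=11).
The mode of a Gamma(a, b) with a ≥ 1 (shape–rate) is (a−1)/b = 39/11 ≈ 3.545.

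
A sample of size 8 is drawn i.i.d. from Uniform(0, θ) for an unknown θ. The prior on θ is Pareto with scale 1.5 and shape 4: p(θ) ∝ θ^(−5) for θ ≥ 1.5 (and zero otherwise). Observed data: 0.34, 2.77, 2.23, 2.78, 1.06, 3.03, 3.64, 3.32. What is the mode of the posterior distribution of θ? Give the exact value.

θ̂_MAP = 3.64

The Uniform(0, θ) likelihood is θ^(−n) for θ ≥ max(xᵢ), zero otherwise. Here max(xᵢ) = 3.64.
Posterior ∝ θ^(−5) · θ^(−8) = θ^(−13) on θ ≥ max(1.5, 3.64) = 3.64.
This density is strictly decreasing in θ, so the posterior mode lies at the lower boundary of the support.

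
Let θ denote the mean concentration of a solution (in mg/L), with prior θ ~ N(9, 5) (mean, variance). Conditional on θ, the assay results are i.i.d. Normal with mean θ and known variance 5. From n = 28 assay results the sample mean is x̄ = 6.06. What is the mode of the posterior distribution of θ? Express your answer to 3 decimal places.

θ̂_MAP = 6.161

n = 28, x̄ = 6.06.
For a Normal prior and Normal likelihood with known variance, the posterior is Normal; its mode equals its mean, the precision-weighted average.
Prior precision 1/σ₀² = 1/5 = 0.2; data precision n/σ² = 28/5 = 5.6.
θ̂ = (0.2·9 + 5.6·6.06) / (0.2 + 5.6) = 35.736/5.8 = 4467/725 ≈ 6.161.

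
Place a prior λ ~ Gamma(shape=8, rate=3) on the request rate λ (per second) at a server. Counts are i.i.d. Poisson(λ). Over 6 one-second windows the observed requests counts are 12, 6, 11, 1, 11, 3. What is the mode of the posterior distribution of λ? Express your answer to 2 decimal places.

Σxᵢ = 12+6+11+1+11+3 = 44, with n = 6.
Posterior ∝ λ^7e^(−3λ) · λ^44e^(−6λ) = λ^51e^(−9λ), i.e. Gamma(shape=52, rate=9).
The mode of a Gamma(a, b) with a ≥ 1 (shape–rate) is (a−1)/b = 51/9 ≈ 5.67.

λ̂_MAP = 5.67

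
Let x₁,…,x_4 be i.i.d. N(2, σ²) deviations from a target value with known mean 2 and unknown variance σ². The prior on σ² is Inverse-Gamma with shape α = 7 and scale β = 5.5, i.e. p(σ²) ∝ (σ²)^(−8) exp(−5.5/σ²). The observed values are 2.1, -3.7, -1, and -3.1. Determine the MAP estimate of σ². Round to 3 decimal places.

σ̂²_MAP = 3.926

Sum of squared deviations about the known mean: SS = (2.1−2)² + (-3.7−2)² + (-1−2)² + (-3.1−2)² = 67.51.
The Normal likelihood contributes (σ²)^(−n/2) exp(−SS/(2σ²)), so the posterior is Inverse-Gamma(α + n/2, β + SS/2) = Inverse-Gamma(9, 39.255).
The mode of Inverse-Gamma(a, b) is b/(a+1) = 39.255/10 ≈ 3.926.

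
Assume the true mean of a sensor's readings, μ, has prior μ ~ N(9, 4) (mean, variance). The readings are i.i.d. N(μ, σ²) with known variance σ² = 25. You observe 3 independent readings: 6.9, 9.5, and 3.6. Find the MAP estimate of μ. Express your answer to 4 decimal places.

n = 3; x̄ = (6.9 + 9.5 + 3.6)/3 = 20/3 = 20/3 ≈ 6.6667.
For a Normal prior and Normal likelihood with known variance, the posterior is Normal; its mode equals its mean, the precision-weighted average.
Prior precision 1/σ₀² = 1/4 = 0.25; data precision n/σ² = 3/25 = 0.12.
μ̂ = (0.25·9 + 0.12·(20/3)) / (0.25 + 0.12) = 3.05/0.37 = 305/37 ≈ 8.2432.

μ̂_MAP = 8.2432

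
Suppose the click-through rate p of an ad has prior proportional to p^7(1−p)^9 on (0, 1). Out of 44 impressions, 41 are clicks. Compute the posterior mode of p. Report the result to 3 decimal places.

The prior density ∝ p^7(1−p)^9 is the kernel of Beta(8, 10).
Data: 41 successes in 44 trials. The binomial likelihood contributes p^41(1−p)^3, so the posterior is Beta(8+41, 10+3) = Beta(49, 13).
For Beta(a, b) with a, b > 1 the mode is (a−1)/(a+b−2) = 48/60 ≈ 0.800.

p̂_MAP = 0.800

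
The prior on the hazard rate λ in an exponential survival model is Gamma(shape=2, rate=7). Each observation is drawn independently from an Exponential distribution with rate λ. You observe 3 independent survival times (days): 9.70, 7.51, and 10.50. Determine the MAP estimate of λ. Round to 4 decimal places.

The Exponential(rate=λ) likelihood is ∝ λ^n e^(−λΣtᵢ). Here n = 3 and Σtᵢ = 9.70 + 7.51 + 10.50 = 27.71.
Posterior ∝ λe^(−7λ) · λ^3e^(−27.71λ) = λ^4e^(−34.71λ), i.e. Gamma(5, 34.71).
Mode = (a−1)/b = 4/34.71 ≈ 0.1152.

λ̂_MAP = 0.1152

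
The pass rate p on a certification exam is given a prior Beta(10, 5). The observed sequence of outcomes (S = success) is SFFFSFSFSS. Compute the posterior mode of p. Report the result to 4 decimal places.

p̂_MAP = 0.6087

Prior: Beta(10, 5).
Data: 5 successes in 10 trials (from the sequence). The binomial likelihood contributes p^5(1−p)^5, so the posterior is Beta(10+5, 5+5) = Beta(15, 10).
For Beta(a, b) with a, b > 1 the mode is (a−1)/(a+b−2) = 14/23 ≈ 0.6087.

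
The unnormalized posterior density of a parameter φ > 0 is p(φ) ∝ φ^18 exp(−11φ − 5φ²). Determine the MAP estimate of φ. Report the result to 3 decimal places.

ℓ'(φ) = 18/φ − 11 − 10φ. Setting this to zero and multiplying by φ: 10φ² + 11φ − 18 = 0.
φ = (−11 + √(11² + 4·10·18)) / (2·10) = (−11 + √841) / 20 = (−11 + 29)/20 = 9/10.
ℓ''(φ) = −18/φ² − 10 < 0, confirming a maximum.

φ̂_MAP = 0.900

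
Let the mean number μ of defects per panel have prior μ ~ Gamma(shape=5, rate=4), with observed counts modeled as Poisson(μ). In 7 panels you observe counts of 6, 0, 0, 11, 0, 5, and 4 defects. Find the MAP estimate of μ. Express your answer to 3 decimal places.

Σxᵢ = 6+0+0+11+0+5+4 = 26, with n = 7.
Posterior ∝ μ^4e^(−4μ) · μ^26e^(−7μ) = μ^30e^(−11μ), i.e. Gamma(shape=31, rate=11).
The mode of a Gamma(a, b) with a ≥ 1 (shape–rate) is (a−1)/b = 30/11 ≈ 2.727.

μ̂_MAP = 2.727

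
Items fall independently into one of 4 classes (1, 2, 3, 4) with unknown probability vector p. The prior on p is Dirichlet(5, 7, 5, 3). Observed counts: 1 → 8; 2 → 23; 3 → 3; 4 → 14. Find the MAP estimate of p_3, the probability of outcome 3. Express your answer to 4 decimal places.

The posterior is Dirichlet(αᵢ + nᵢ) = Dirichlet(13, 30, 8, 17).
For a Dirichlet(a₁,…,a_K) with all aᵢ > 1, the mode has j-th component (aⱼ − 1)/(Σaᵢ − K).
Here Σaᵢ = 68 and K = 4, so p_3 = (8 − 1)/(68 − 4) = 7/64 ≈ 0.1094.

MAP estimate: 0.1094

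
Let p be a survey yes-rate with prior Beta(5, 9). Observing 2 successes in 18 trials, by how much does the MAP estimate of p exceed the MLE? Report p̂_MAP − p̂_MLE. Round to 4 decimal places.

MAP − MLE = 0.0889

Posterior is Beta(7, 25); MAP = (7−1)/(32−2) = 6/30 ≈ 0.20000.
MLE ignores the prior: p̂_MLE = k/n = 2/18 ≈ 0.11111.
Difference = 6/30 − 2/18 = 4/45 ≈ 0.0889.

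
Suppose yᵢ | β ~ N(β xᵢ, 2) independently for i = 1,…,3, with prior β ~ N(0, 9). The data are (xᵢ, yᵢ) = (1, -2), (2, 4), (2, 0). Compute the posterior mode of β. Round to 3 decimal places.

log p(β | y) = −Σ(yᵢ − βxᵢ)²/(2·2) − β²/(2·9) + const.
Setting the derivative to zero: Σxᵢ(yᵢ − βxᵢ)/2 − β/9 = 0, so β = Σxᵢyᵢ / (Σxᵢ² + σ²/τ²).
Σxᵢyᵢ = 1·(-2) + 2·4 + 2·0 = 6; Σxᵢ² = 9; σ²/τ² = 2/9.
β̂_MAP = 6 / (9 + 2/9) = 6/(83/9) = 54/83 ≈ 0.651.

β̂_MAP = 0.651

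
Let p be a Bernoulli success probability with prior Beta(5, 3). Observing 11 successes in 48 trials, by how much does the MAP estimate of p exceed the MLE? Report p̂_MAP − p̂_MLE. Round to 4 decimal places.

Posterior is Beta(16, 40); MAP = (16−1)/(56−2) = 15/54 ≈ 0.27778.
MLE ignores the prior: p̂_MLE = k/n = 11/48 ≈ 0.22917.
Difference = 15/54 − 11/48 = 7/144 ≈ 0.0486.

MAP − MLE = 0.0486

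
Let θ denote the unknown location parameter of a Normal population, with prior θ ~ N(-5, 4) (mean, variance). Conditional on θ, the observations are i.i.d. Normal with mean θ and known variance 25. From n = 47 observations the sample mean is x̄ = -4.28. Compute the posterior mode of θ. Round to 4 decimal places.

θ̂_MAP = -4.3645

n = 47, x̄ = -4.28.
For a Normal prior and Normal likelihood with known variance, the posterior is Normal; its mode equals its mean, the precision-weighted average.
Prior precision 1/σ₀² = 1/4 = 0.25; data precision n/σ² = 47/25 = 1.88.
θ̂ = (0.25·(-5) + 1.88·(-4.28)) / (0.25 + 1.88) = (-9.2964)/2.13 = -7747/1775 ≈ -4.3645.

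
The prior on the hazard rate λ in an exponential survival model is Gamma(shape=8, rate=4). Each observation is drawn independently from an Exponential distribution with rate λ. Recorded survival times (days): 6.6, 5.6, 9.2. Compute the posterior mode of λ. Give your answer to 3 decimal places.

The Exponential(rate=λ) likelihood is ∝ λ^n e^(−λΣtᵢ). Here n = 3 and Σtᵢ = 6.6 + 5.6 + 9.2 = 21.4.
Posterior ∝ λ^7e^(−4λ) · λ^3e^(−21.4λ) = λ^10e^(−25.4λ), i.e. Gamma(11, 25.4).
Mode = (a−1)/b = 10/25.4 ≈ 0.394.

λ̂_MAP = 0.394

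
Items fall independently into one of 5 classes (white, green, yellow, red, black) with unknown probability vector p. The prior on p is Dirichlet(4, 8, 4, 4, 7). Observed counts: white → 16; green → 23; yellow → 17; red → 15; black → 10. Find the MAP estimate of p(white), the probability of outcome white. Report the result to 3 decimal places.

The posterior is Dirichlet(αᵢ + nᵢ) = Dirichlet(20, 31, 21, 19, 17).
For a Dirichlet(a₁,…,a_K) with all aᵢ > 1, the mode has j-th component (aⱼ − 1)/(Σaᵢ − K).
Here Σaᵢ = 108 and K = 5, so p(white) = (20 − 1)/(108 − 5) = 19/103 ≈ 0.184.

MAP estimate of p(white) = 0.184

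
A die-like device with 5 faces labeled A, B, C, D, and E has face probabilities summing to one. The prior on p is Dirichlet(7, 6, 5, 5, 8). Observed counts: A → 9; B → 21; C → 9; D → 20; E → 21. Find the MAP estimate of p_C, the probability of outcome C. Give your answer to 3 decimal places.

MAP estimate of p_C = 0.123

The posterior is Dirichlet(αᵢ + nᵢ) = Dirichlet(16, 27, 14, 25, 29).
For a Dirichlet(a₁,…,a_K) with all aᵢ > 1, the mode has j-th component (aⱼ − 1)/(Σaᵢ − K).
Here Σaᵢ = 111 and K = 5, so p_C = (14 − 1)/(111 − 5) = 13/106 ≈ 0.123.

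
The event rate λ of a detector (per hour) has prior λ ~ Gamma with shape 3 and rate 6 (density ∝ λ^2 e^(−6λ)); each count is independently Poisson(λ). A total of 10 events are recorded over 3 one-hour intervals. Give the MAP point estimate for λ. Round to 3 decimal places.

λ̂_MAP = 1.333

Σxᵢ = 10, n = 3.
Posterior ∝ λ^2e^(−6λ) · λ^10e^(−3λ) = λ^12e^(−9λ), i.e. Gamma(shape=13, rate=9).
The mode of a Gamma(a, b) with a ≥ 1 (shape–rate) is (a−1)/b = 12/9 ≈ 1.333.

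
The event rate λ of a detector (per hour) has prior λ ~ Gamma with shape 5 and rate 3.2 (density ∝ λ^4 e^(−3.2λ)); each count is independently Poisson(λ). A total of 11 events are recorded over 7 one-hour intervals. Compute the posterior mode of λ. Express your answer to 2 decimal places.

Σxᵢ = 11, n = 7.
Posterior ∝ λ^4e^(−3.2λ) · λ^11e^(−7λ) = λ^15e^(−10.2λ), i.e. Gamma(shape=16, rate=10.2).
The mode of a Gamma(a, b) with a ≥ 1 (shape–rate) is (a−1)/b = 15/10.2 ≈ 1.47.

λ̂_MAP = 1.47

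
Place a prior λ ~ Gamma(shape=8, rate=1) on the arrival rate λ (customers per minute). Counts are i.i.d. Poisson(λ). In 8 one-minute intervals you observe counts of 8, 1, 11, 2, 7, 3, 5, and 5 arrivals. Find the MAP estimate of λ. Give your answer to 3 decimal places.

λ̂_MAP = 5.444

Σxᵢ = 8+1+11+2+7+3+5+5 = 42, with n = 8.
Posterior ∝ λ^7e^(−1λ) · λ^42e^(−8λ) = λ^49e^(−9λ), i.e. Gamma(shape=50, rate=9).
The mode of a Gamma(a, b) with a ≥ 1 (shape–rate) is (a−1)/b = 49/9 ≈ 5.444.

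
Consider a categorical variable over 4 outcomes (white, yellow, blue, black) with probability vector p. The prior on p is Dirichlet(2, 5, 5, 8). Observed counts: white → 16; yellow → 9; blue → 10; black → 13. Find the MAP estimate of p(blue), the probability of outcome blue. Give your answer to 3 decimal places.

The posterior is Dirichlet(αᵢ + nᵢ) = Dirichlet(18, 14, 15, 21).
For a Dirichlet(a₁,…,a_K) with all aᵢ > 1, the mode has j-th component (aⱼ − 1)/(Σaᵢ − K).
Here Σaᵢ = 68 and K = 4, so p(blue) = (15 − 1)/(68 − 4) = 14/64 ≈ 0.219.

MAP estimate of p(blue) = 0.219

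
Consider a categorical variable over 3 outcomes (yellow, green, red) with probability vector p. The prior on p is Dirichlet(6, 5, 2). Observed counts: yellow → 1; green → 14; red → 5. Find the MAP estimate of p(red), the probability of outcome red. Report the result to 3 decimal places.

The posterior is Dirichlet(αᵢ + nᵢ) = Dirichlet(7, 19, 7).
For a Dirichlet(a₁,…,a_K) with all aᵢ > 1, the mode has j-th component (aⱼ − 1)/(Σaᵢ − K).
Here Σaᵢ = 33 and K = 3, so p(red) = (7 − 1)/(33 − 3) = 6/30 ≈ 0.200.

MAP estimate of p(red) = 0.200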